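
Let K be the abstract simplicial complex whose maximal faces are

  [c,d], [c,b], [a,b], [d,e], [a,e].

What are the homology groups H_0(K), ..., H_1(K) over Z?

K has 5 vertices, 5 edges.
rank ∂_0 = 0, rank ∂_1 = 4 ⇒ b_0 = 5 − 0 − 4 = 1; all invariant factors of ∂_1 are 1 so no torsion. So H_0 ≅ Z.
rank ∂_1 = 4, rank ∂_2 = 0 ⇒ b_1 = 5 − 4 − 0 = 1. So H_1 ≅ Z.

H_0 ≅ Z,  H_1 ≅ Z.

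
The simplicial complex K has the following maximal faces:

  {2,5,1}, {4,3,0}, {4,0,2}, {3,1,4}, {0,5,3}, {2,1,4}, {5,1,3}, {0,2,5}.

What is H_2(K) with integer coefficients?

H_2 ≅ Z.

K has 6 vertices, 12 edges, 8 triangles.
rank ∂_2 = 7, rank ∂_3 = 0 ⇒ b_2 = 8 − 7 − 0 = 1. So H_2 ≅ Z.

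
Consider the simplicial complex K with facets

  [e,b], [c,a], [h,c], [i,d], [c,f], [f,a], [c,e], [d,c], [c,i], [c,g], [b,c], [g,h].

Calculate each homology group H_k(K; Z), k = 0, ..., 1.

We work with the vertex ordering a < b < c < d < e < f < g < h < i. The simplices of K, each written with vertices in increasing order, are:

  0-simplices (9): a, b, c, d, e, f, g, h, i
  1-simplices (12): ac, af, bc, be, cd, ce, cf, cg, ch, ci, di, gh

Hence C_0 ≅ Z^9, C_1 ≅ Z^12.

The boundary map ∂_1: C_1 → C_0 sends each edge [p,q] (with p < q) to q − p.
The resulting 9×12 matrix has rank 8, and its Smith normal form has invariant factors (1,1,1,1,1,1,1,1).

Reading off H_k = ker ∂_k / im ∂_{k+1}:

  H_0: rank C_0 − rank ∂_1 = 9 − 8 = 1, and the invariant factors of ∂_1 are all 1, so H_0 = Z.
  H_1: rank ker ∂_1 − rank ∂_2 = (12 − 8) − 0 = 4, and there is no ∂_2, so H_1 = Z^4.

H_0 = Z,  H_1 = Z^4.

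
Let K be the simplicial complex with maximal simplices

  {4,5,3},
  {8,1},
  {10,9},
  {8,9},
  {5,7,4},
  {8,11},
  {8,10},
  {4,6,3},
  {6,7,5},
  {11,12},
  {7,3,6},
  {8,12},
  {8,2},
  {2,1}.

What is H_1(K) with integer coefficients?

Take the total order 1 < 2 < 3 < 4 < 5 < 6 < 7 < 8 < 9 < 10 < 11 < 12 on the vertex set. Then K (dimension 2) consists of the simplices:

  0-simplices (12): [1], [2], [3], [4], [5], [6], [7], [8], [9], [10], [11], [12]
  1-simplices (19): [1,2], [1,8], [2,8], [3,4], [3,5], [3,6], [3,7], [4,5], [4,6], [4,7], [5,6], [5,7], [6,7], [8,9], [8,10], [8,11], [8,12], [9,10], [11,12]
  2-simplices (5): [3,4,5], [3,4,6], [3,6,7], [4,5,7], [5,6,7]

so the chain groups are C_0 ≅ Z^12, C_1 ≅ Z^19, C_2 ≅ Z^5.

∂_1: C_1 → C_0 maps an edge to its endpoints' difference, ∂[p,q] = q − p. For instance
  ∂[3,6] = [6] − [3].
This gives a 12×19 integer matrix of rank 10; reducing to Smith normal form yields diagonal entries (1,1,1,1,1,1,1,1,1,1).

∂_2: C_2 → C_1 acts by ∂[p,q,r] = [q,r] − [p,r] + [p,q]. For instance
  ∂[3,4,5] = [4,5] − [3,5] + [3,4],
  ∂[5,6,7] = [6,7] − [5,7] + [5,6].
As a 19×5 matrix over Z this has rank 5, with invariant factors (1,1,1,1,1).

Now H_k = ker ∂_k / im ∂_{k+1}, so:

  H_1: rank ker ∂_1 − rank ∂_2 = (19 − 10) − 5 = 4, and the invariant factors of ∂_2 are all 1, so H_1 = Z^4.

H_1 ≅ Z^4.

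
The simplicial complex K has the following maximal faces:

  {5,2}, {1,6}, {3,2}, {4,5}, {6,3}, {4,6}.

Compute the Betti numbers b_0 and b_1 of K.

Take the total order 1 < 2 < 3 < 4 < 5 < 6 on the vertex set. Then K (dimension 1) consists of the simplices:

  0-simplices (6): [1], [2], [3], [4], [5], [6]
  1-simplices (6): [1,6], [2,3], [2,5], [3,6], [4,5], [4,6]

giving chain groups C_0 ≅ Z^6, C_1 ≅ Z^6.

Boundary ∂_1: C_1 → C_0 is given by ∂[p,q] = [q] − [p]. For instance
  ∂[2,3] = [3] − [2].
The 6×6 boundary matrix has rank 5 and Smith normal form diag(1,1,1,1,1).

Reading off H_k = ker ∂_k / im ∂_{k+1}:

  H_0: rank C_0 − rank ∂_1 = 6 − 5 = 1, and the invariant factors of ∂_1 are all 1, so H_0 = Z.
  H_1: rank ker ∂_1 − rank ∂_2 = (6 − 5) − 0 = 1, and there is no ∂_2, so H_1 = Z.

As a check, the Euler characteristic is 6 − 6 = 0, which agrees with 1 − 1 = 0.

Hence the Betti numbers are b_0 = 1, b_1 = 1.

b_0 = 1, b_1 = 1.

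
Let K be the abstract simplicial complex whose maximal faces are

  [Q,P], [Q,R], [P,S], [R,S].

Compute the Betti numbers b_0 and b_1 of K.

Take the total order P < Q < R < S on the vertex set. Then K (dimension 1) consists of the simplices:

  0-simplices (4): P, Q, R, S
  1-simplices (4): PQ, PS, QR, RS

giving chain groups C_0 ≅ Z^4, C_1 ≅ Z^4.

Boundary ∂_1: C_1 → C_0 maps an edge to its endpoints' difference, ∂[p,q] = q − p.
The 4×4 boundary matrix has rank 3 and Smith normal form diag(1,1,1).

Reading off H_k = ker ∂_k / im ∂_{k+1}:

  H_0: rank C_0 − rank ∂_1 = 4 − 3 = 1, and the invariant factors of ∂_1 are all 1, so H_0 ≅ Z.
  H_1: rank ker ∂_1 − rank ∂_2 = (4 − 3) − 0 = 1, and there is no ∂_2, so H_1 ≅ Z.

As a check, the Euler characteristic is 4 − 4 = 0, which agrees with 1 − 1 = 0.

Hence the Betti numbers are b_0 = 1, b_1 = 1.

b_0 = 1, b_1 = 1.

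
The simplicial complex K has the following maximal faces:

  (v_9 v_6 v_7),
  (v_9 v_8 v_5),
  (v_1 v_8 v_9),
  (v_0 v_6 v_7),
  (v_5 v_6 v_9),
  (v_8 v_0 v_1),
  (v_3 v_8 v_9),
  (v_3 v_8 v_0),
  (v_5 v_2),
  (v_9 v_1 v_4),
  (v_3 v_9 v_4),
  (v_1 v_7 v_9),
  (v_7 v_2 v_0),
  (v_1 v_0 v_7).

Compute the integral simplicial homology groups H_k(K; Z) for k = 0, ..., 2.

Order the vertices as v_0 < v_1 < v_2 < v_3 < v_4 < v_5 < v_6 < v_7 < v_8 < v_9. Listing each simplex with vertices in this order, K has dimension 2 with simplices:

  0-simplices (10): [v_0], [v_1], [v_2], [v_3], [v_4], [v_5], [v_6], [v_7], [v_8], [v_9]
  1-simplices (23): (23 of them)
  2-simplices (13): (13 of them)

giving chain groups C_0 ≅ Z^10, C_1 ≅ Z^23, C_2 ≅ Z^13.

The boundary map ∂_1: C_1 → C_0 maps an edge to its endpoints' difference, ∂[p,q] = q − p. For instance
  ∂[v_5,v_9] = [v_9] − [v_5].
This gives a 10×23 integer matrix of rank 9; reducing to Smith normal form yields diagonal entries (1,1,1,1,1,1,1,1,1).

∂_2: C_2 → C_1 sends each 2-simplex [p,q,r] to [q,r] − [p,r] + [p,q]. For instance
  ∂[v_0,v_3,v_8] = [v_3,v_8] − [v_0,v_8] + [v_0,v_3],
  ∂[v_1,v_4,v_9] = [v_4,v_9] − [v_1,v_9] + [v_1,v_4].
The resulting 23×13 matrix has rank 13, and its Smith normal form has invariant factors (1,1,1,1,1,1,1,1,1,1,1,1,1).

Reading off H_k = ker ∂_k / im ∂_{k+1}:

  H_0: rank C_0 − rank ∂_1 = 10 − 9 = 1, and the invariant factors of ∂_1 are all 1, so H_0 = Z.
  H_1: rank ker ∂_1 − rank ∂_2 = (23 − 9) − 13 = 1, and the invariant factors of ∂_2 are all 1, so H_1 = Z.
  H_2: rank ker ∂_2 − rank ∂_3 = (13 − 13) − 0 = 0, and there is no ∂_3, so H_2 = 0.

As a check, the Euler characteristic is 10 − 23 + 13 = 0, which agrees with 1 − 1 + 0 = 0.

H_0 = Z,  H_1 = Z,  H_2 = 0.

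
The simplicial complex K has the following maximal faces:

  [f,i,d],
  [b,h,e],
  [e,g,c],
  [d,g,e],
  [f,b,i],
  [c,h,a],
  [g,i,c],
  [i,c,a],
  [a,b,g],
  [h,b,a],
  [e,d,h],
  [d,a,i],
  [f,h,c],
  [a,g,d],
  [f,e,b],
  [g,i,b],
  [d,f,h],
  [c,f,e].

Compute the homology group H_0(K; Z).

H_0 ≅ Z.

We work with the vertex ordering a < b < c < d < e < f < g < h < i. The simplices of K, each written with vertices in increasing order, are:

  0-simplices (9): a, b, c, d, e, f, g, h, i
  1-simplices (27): ab, ac, ad, ag, ah, ai, be, bf, bg, bh, bi, ce, cf, cg, ch, ci, de, df, dg, dh, di, ef, eg, eh, fh, fi, gi
  2-simplices (18): abg, abh, ach, aci, adg, adi, bef, beh, bfi, bgi, cef, ceg, cfh, cgi, deg, deh, dfh, dfi

Hence C_0 ≅ Z^9, C_1 ≅ Z^27, C_2 ≅ Z^18.

The boundary map ∂_1: C_1 → C_0 maps an edge to its endpoints' difference, ∂[p,q] = q − p.
The 9×27 boundary matrix has rank 8 and Smith normal form diag(1,1,1,1,1,1,1,1).

∂_2: C_2 → C_1 acts by ∂[p,q,r] = [q,r] − [p,r] + [p,q]. For instance
  ∂adg = dg − ag + ad,
  ∂beh = eh − bh + be.
As a 27×18 matrix over Z this has rank 18, with invariant factors (1,1,1,1,1,1,1,1,1,1,1,1,1,1,1,1,1,2).

From H_k ≅ ker(∂_k) / im(∂_{k+1}) we obtain:

  H_0: rank C_0 − rank ∂_1 = 9 − 8 = 1, and the invariant factors of ∂_1 are all 1, so H_0 = Z.

(K is a triangulation of the Klein bottle.)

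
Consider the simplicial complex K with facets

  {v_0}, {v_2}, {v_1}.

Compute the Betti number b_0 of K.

Fix the vertex order v_0 < v_1 < v_2 and write every simplex with vertices in increasing order. Then dim K = 0 and the simplices of K are:

  0-simplices (3): [v_0], [v_1], [v_2]

giving chain groups C_0 ≅ Z^3.

Computing H_k = (kernel of ∂_k) / (image of ∂_{k+1}):

  H_0: rank C_0 − rank ∂_1 = 3 − 0 = 3, and there is no ∂_1, so H_0 = Z^3.

(K is a triangulation of a set of 3 points.)

Hence the Betti numbers are b_0 = 3.

b_0 = 3.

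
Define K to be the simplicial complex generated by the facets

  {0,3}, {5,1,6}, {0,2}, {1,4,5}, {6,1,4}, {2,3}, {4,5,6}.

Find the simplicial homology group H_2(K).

Take the total order 0 < 1 < 2 < 3 < 4 < 5 < 6 on the vertex set. Then K (dimension 2) consists of the simplices:

  0-simplices (7): [0], [1], [2], [3], [4], [5], [6]
  1-simplices (9): [0,2], [0,3], [1,4], [1,5], [1,6], [2,3], [4,5], [4,6], [5,6]
  2-simplices (4): [1,4,5], [1,4,6], [1,5,6], [4,5,6]

giving chain groups C_0 ≅ Z^7, C_1 ≅ Z^9, C_2 ≅ Z^4.

∂_1: C_1 → C_0 is given by ∂[p,q] = [q] − [p]. For instance
  ∂[1,5] = [5] − [1].
The resulting 7×9 matrix has rank 5, and its Smith normal form has invariant factors (1,1,1,1,1).

∂_2: C_2 → C_1 acts by ∂[p,q,r] = [q,r] − [p,r] + [p,q]. For instance
  ∂[1,4,5] = [4,5] − [1,5] + [1,4],
  ∂[1,5,6] = [5,6] − [1,6] + [1,5].
As a 9×4 matrix over Z this has rank 3, with invariant factors (1,1,1).

Now H_k = ker ∂_k / im ∂_{k+1}, so:

  H_2: rank ker ∂_2 − rank ∂_3 = (4 − 3) − 0 = 1, and there is no ∂_3, so H_2 = Z.

H_2 = Z.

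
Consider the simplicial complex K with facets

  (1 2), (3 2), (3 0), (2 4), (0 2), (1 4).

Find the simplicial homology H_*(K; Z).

H_0 = Z,  H_1 = Z^2.

Take the total order 0 < 1 < 2 < 3 < 4 on the vertex set. Then K (dimension 1) consists of the simplices:

  0-simplices (5): [0], [1], [2], [3], [4]
  1-simplices (6): [0,2], [0,3], [1,2], [1,4], [2,3], [2,4]

so the chain groups are C_0 ≅ Z^5, C_1 ≅ Z^6.

Boundary ∂_1: C_1 → C_0 is given by ∂[p,q] = [q] − [p]. For instance
  ∂[1,4] = [4] − [1].
This gives a 5×6 integer matrix of rank 4; reducing to Smith normal form yields diagonal entries (1,1,1,1).

Now H_k = ker ∂_k / im ∂_{k+1}, so:

  H_0: rank C_0 − rank ∂_1 = 5 − 4 = 1, and the invariant factors of ∂_1 are all 1, so H_0 ≅ Z.
  H_1: rank ker ∂_1 − rank ∂_2 = (6 − 4) − 0 = 2, and there is no ∂_2, so H_1 ≅ Z^2.

As a check, the Euler characteristic is 5 − 6 = -1, which agrees with 1 − 2 = -1.
(K is a triangulation of a wedge of 2 circles.)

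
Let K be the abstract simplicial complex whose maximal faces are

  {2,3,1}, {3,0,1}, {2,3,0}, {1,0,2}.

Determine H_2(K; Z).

H_2 = Z.

We work with the vertex ordering 0 < 1 < 2 < 3. The simplices of K, each written with vertices in increasing order, are:

  0-simplices (4): [0], [1], [2], [3]
  1-simplices (6): [0,1], [0,2], [0,3], [1,2], [1,3], [2,3]
  2-simplices (4): [0,1,2], [0,1,3], [0,2,3], [1,2,3]

giving chain groups C_0 ≅ Z^4, C_1 ≅ Z^6, C_2 ≅ Z^4.

The boundary map ∂_1: C_1 → C_0 sends each edge [p,q] (with p < q) to q − p. For instance
  ∂[1,2] = [2] − [1].
As a 4×6 matrix over Z this has rank 3, with invariant factors (1,1,1).

∂_2: C_2 → C_1 sends each 2-simplex [p,q,r] to [q,r] − [p,r] + [p,q]. For instance
  ∂[0,1,2] = [1,2] − [0,2] + [0,1],
  ∂[1,2,3] = [2,3] − [1,3] + [1,2].
The resulting 6×4 matrix has rank 3, and its Smith normal form has invariant factors (1,1,1).

Reading off H_k = ker ∂_k / im ∂_{k+1}:

  H_2: rank ker ∂_2 − rank ∂_3 = (4 − 3) − 0 = 1, and there is no ∂_3, so H_2 = Z.

(K is a triangulation of the 2-sphere S^2.)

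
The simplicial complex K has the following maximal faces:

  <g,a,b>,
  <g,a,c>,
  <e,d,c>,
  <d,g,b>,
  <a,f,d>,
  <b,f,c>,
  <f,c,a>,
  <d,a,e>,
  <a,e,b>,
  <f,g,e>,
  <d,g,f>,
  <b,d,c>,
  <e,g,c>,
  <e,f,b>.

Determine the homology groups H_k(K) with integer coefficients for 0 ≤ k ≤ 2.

Fix the vertex order a < b < c < d < e < f < g and write every simplex with vertices in increasing order. Then dim K = 2 and the simplices of K are:

  0-simplices (7): a, b, c, d, e, f, g
  1-simplices (21): ab, ac, ad, ae, af, ag, bc, bd, be, bf, bg, cd, ce, cf, cg, de, df, dg, ef, eg, fg
  2-simplices (14): abe, abg, acf, acg, ade, adf, bcd, bcf, bdg, bef, cde, ceg, dfg, efg

so the chain groups are C_0 ≅ Z^7, C_1 ≅ Z^21, C_2 ≅ Z^14.

Boundary ∂_1: C_1 → C_0 sends each edge [p,q] (with p < q) to q − p. For instance
  ∂ab = b − a.
The 7×21 boundary matrix has rank 6 and Smith normal form diag(1,1,1,1,1,1).

The boundary map ∂_2: C_2 → C_1 sends each 2-simplex [p,q,r] to [q,r] − [p,r] + [p,q]. For instance
  ∂ade = de − ae + ad,
  ∂ceg = eg − cg + ce.
As a 21×14 matrix over Z this has rank 13, with invariant factors (1,1,1,1,1,1,1,1,1,1,1,1,1).

From H_k ≅ ker(∂_k) / im(∂_{k+1}) we obtain:

  H_0: rank C_0 − rank ∂_1 = 7 − 6 = 1, and the invariant factors of ∂_1 are all 1, so H_0 = Z.
  H_1: rank ker ∂_1 − rank ∂_2 = (21 − 6) − 13 = 2, and the invariant factors of ∂_2 are all 1, so H_1 = Z^2.
  H_2: rank ker ∂_2 − rank ∂_3 = (14 − 13) − 0 = 1, and there is no ∂_3, so H_2 = Z.

H_0 = Z,  H_1 = Z^2,  H_2 = Z.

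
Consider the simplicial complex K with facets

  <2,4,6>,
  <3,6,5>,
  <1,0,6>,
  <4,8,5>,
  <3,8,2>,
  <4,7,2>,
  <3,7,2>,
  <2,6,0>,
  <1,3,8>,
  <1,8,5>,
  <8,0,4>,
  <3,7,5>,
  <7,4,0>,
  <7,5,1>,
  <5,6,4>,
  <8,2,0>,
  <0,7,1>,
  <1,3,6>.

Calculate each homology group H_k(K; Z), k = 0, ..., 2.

H_0 ≅ Z,  H_1 ≅ Z ⊕ Z/2,  H_2 = 0.

We work with the vertex ordering 0 < 1 < 2 < 3 < 4 < 5 < 6 < 7 < 8. The simplices of K, each written with vertices in increasing order, are:

  0-simplices (9): [0], [1], [2], [3], [4], [5], [6], [7], [8]
  1-simplices (27): (27 of them)
  2-simplices (18): [0,1,6], [0,1,7], [0,2,6], [0,2,8], [0,4,7], [0,4,8], [1,3,6], [1,3,8], [1,5,7], [1,5,8], [2,3,7], [2,3,8], [2,4,6], [2,4,7], [3,5,6], [3,5,7], [4,5,6], [4,5,8]

Hence C_0 ≅ Z^9, C_1 ≅ Z^27, C_2 ≅ Z^18.

∂_1: C_1 → C_0 maps an edge to its endpoints' difference, ∂[p,q] = q − p.
This gives a 9×27 integer matrix of rank 8; reducing to Smith normal form yields diagonal entries (1,1,1,1,1,1,1,1).

The boundary map ∂_2: C_2 → C_1 maps a triangle to the signed sum of its edges. For instance
  ∂[1,5,7] = [5,7] − [1,7] + [1,5],
  ∂[0,2,6] = [2,6] − [0,6] + [0,2].
The 27×18 boundary matrix has rank 18 and Smith normal form diag(1,1,1,1,1,1,1,1,1,1,1,1,1,1,1,1,1,2).

From H_k ≅ ker(∂_k) / im(∂_{k+1}) we obtain:

  H_0: rank C_0 − rank ∂_1 = 9 − 8 = 1, and the invariant factors of ∂_1 are all 1, so H_0 = Z.
  H_1: rank ker ∂_1 − rank ∂_2 = (27 − 8) − 18 = 1, and ∂_2 has invariant factor 2 > 1, so H_1 = Z ⊕ Z/2.
  H_2: rank ker ∂_2 − rank ∂_3 = (18 − 18) − 0 = 0, and there is no ∂_3, so H_2 = 0.

As a check, the Euler characteristic is 9 − 27 + 18 = 0, which agrees with 1 − 1 + 0 = 0.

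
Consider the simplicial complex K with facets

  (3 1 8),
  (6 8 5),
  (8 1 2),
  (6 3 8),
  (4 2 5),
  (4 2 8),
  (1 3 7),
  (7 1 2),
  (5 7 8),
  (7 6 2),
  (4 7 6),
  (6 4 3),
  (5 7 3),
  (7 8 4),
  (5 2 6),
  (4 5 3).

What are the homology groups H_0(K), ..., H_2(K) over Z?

H_0 = Z,  H_1 = Z^2,  H_2 = Z.

We work with the vertex ordering 1 < 2 < 3 < 4 < 5 < 6 < 7 < 8. The simplices of K, each written with vertices in increasing order, are:

  0-simplices (8): [1], [2], [3], [4], [5], [6], [7], [8]
  1-simplices (24): (24 of them)
  2-simplices (16): [1,2,7], [1,2,8], [1,3,7], [1,3,8], [2,4,5], [2,4,8], [2,5,6], [2,6,7], [3,4,5], [3,4,6], [3,5,7], [3,6,8], [4,6,7], [4,7,8], [5,6,8], [5,7,8]

giving chain groups C_0 ≅ Z^8, C_1 ≅ Z^24, C_2 ≅ Z^16.

∂_1: C_1 → C_0 sends each edge [p,q] (with p < q) to q − p.
As a 8×24 matrix over Z this has rank 7, with invariant factors (1,1,1,1,1,1,1).

Boundary ∂_2: C_2 → C_1 maps a triangle to the signed sum of its edges. For instance
  ∂[4,6,7] = [6,7] − [4,7] + [4,6],
  ∂[2,4,8] = [4,8] − [2,8] + [2,4].
This gives a 24×16 integer matrix of rank 15; reducing to Smith normal form yields diagonal entries (1,1,1,1,1,1,1,1,1,1,1,1,1,1,1).

Computing H_k = (kernel of ∂_k) / (image of ∂_{k+1}):

  H_0: rank C_0 − rank ∂_1 = 8 − 7 = 1, and the invariant factors of ∂_1 are all 1, so H_0 ≅ Z.
  H_1: rank ker ∂_1 − rank ∂_2 = (24 − 7) − 15 = 2, and the invariant factors of ∂_2 are all 1, so H_1 ≅ Z^2.
  H_2: rank ker ∂_2 − rank ∂_3 = (16 − 15) − 0 = 1, and there is no ∂_3, so H_2 ≅ Z.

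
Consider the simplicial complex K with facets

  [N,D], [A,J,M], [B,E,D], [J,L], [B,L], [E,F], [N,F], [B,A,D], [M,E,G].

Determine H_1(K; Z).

Fix the vertex order A < B < D < E < F < G < J < L < M < N and write every simplex with vertices in increasing order. Then dim K = 2 and the simplices of K are:

  0-simplices (10): A, B, D, E, F, G, J, L, M, N
  1-simplices (16): AB, AD, AJ, AM, BD, BE, BL, DE, DN, EF, EG, EM, FN, GM, JL, JM
  2-simplices (4): ABD, AJM, BDE, EGM

Hence C_0 ≅ Z^10, C_1 ≅ Z^16, C_2 ≅ Z^4.

The boundary map ∂_1: C_1 → C_0 sends each edge [p,q] (with p < q) to q − p.
The resulting 10×16 matrix has rank 9, and its Smith normal form has invariant factors (1,1,1,1,1,1,1,1,1).

The boundary map ∂_2: C_2 → C_1 sends each 2-simplex [p,q,r] to [q,r] − [p,r] + [p,q]. For instance
  ∂EGM = GM − EM + EG,
  ∂BDE = DE − BE + BD.
The resulting 16×4 matrix has rank 4, and its Smith normal form has invariant factors (1,1,1,1).

Reading off H_k = ker ∂_k / im ∂_{k+1}:

  H_1: rank ker ∂_1 − rank ∂_2 = (16 − 9) − 4 = 3, and the invariant factors of ∂_2 are all 1, so H_1 = Z^3.

H_1 = Z^3.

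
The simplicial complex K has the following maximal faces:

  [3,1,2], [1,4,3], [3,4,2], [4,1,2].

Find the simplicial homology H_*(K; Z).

H_0 ≅ Z,  H_1 = 0,  H_2 ≅ Z.

Fix the vertex order 1 < 2 < 3 < 4 and write every simplex with vertices in increasing order. Then dim K = 2 and the simplices of K are:

  0-simplices (4): [1], [2], [3], [4]
  1-simplices (6): [1,2], [1,3], [1,4], [2,3], [2,4], [3,4]
  2-simplices (4): [1,2,3], [1,2,4], [1,3,4], [2,3,4]

so the chain groups are C_0 ≅ Z^4, C_1 ≅ Z^6, C_2 ≅ Z^4.

∂_1: C_1 → C_0 maps an edge to its endpoints' difference, ∂[p,q] = q − p. For instance
  ∂[2,3] = [3] − [2].
The resulting 4×6 matrix has rank 3, and its Smith normal form has invariant factors (1,1,1).

Boundary ∂_2: C_2 → C_1 acts by ∂[p,q,r] = [q,r] − [p,r] + [p,q]. For instance
  ∂[1,2,4] = [2,4] − [1,4] + [1,2],
  ∂[1,3,4] = [3,4] − [1,4] + [1,3].
The 6×4 boundary matrix has rank 3 and Smith normal form diag(1,1,1).

Now H_k = ker ∂_k / im ∂_{k+1}, so:

  H_0: rank C_0 − rank ∂_1 = 4 − 3 = 1, and the invariant factors of ∂_1 are all 1, so H_0 ≅ Z.
  H_1: rank ker ∂_1 − rank ∂_2 = (6 − 3) − 3 = 0, and the invariant factors of ∂_2 are all 1, so H_1 ≅ 0.
  H_2: rank ker ∂_2 − rank ∂_3 = (4 − 3) − 0 = 1, and there is no ∂_3, so H_2 ≅ Z.

As a check, the Euler characteristic is 4 − 6 + 4 = 2, which agrees with 1 − 0 + 1 = 2.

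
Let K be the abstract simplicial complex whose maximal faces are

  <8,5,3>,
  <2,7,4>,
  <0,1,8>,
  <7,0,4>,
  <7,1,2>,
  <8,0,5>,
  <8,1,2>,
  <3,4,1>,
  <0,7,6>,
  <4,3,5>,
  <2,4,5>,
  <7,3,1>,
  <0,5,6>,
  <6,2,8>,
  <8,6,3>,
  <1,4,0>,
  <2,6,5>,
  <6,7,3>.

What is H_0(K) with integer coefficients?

H_0 ≅ Z.

Order the vertices as 0 < 1 < 2 < 3 < 4 < 5 < 6 < 7 < 8. Listing each simplex with vertices in this order, K has dimension 2 with simplices:

  0-simplices (9): [0], [1], [2], [3], [4], [5], [6], [7], [8]
  1-simplices (27): (27 of them)
  2-simplices (18): [0,1,4], [0,1,8], [0,4,7], [0,5,6], [0,5,8], [0,6,7], [1,2,7], [1,2,8], [1,3,4], [1,3,7], [2,4,5], [2,4,7], [2,5,6], [2,6,8], [3,4,5], [3,5,8], [3,6,7], [3,6,8]

Hence C_0 ≅ Z^9, C_1 ≅ Z^27, C_2 ≅ Z^18.

Boundary ∂_1: C_1 → C_0 sends each edge [p,q] (with p < q) to q − p. For instance
  ∂[0,8] = [8] − [0].
This gives a 9×27 integer matrix of rank 8; reducing to Smith normal form yields diagonal entries (1,1,1,1,1,1,1,1).

The boundary map ∂_2: C_2 → C_1 sends each 2-simplex [p,q,r] to [q,r] − [p,r] + [p,q]. For instance
  ∂[2,5,6] = [5,6] − [2,6] + [2,5],
  ∂[0,1,8] = [1,8] − [0,8] + [0,1].
As a 27×18 matrix over Z this has rank 18, with invariant factors (1,1,1,1,1,1,1,1,1,1,1,1,1,1,1,1,1,2).

Reading off H_k = ker ∂_k / im ∂_{k+1}:

  H_0: rank C_0 − rank ∂_1 = 9 − 8 = 1, and the invariant factors of ∂_1 are all 1, so H_0 = Z.

(K is a triangulation of the Klein bottle.)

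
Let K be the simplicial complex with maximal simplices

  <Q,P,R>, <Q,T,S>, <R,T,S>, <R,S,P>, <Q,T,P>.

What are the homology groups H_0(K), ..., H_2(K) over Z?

Order the vertices as P < Q < R < S < T. Listing each simplex with vertices in this order, K has dimension 2 with simplices:

  0-simplices (5): P, Q, R, S, T
  1-simplices (10): PQ, PR, PS, PT, QR, QS, QT, RS, RT, ST
  2-simplices (5): PQR, PQT, PRS, QST, RST

Hence C_0 ≅ Z^5, C_1 ≅ Z^10, C_2 ≅ Z^5.

The boundary map ∂_1: C_1 → C_0 is given by ∂[p,q] = [q] − [p]. For instance
  ∂QT = T − Q.
As a 5×10 matrix over Z this has rank 4, with invariant factors (1,1,1,1).

Boundary ∂_2: C_2 → C_1 sends each 2-simplex [p,q,r] to [q,r] − [p,r] + [p,q]. For instance
  ∂PRS = RS − PS + PR,
  ∂QST = ST − QT + QS.
As a 10×5 matrix over Z this has rank 5, with invariant factors (1,1,1,1,1).

From H_k ≅ ker(∂_k) / im(∂_{k+1}) we obtain:

  H_0: rank C_0 − rank ∂_1 = 5 − 4 = 1, and the invariant factors of ∂_1 are all 1, so H_0 ≅ Z.
  H_1: rank ker ∂_1 − rank ∂_2 = (10 − 4) − 5 = 1, and the invariant factors of ∂_2 are all 1, so H_1 ≅ Z.
  H_2: rank ker ∂_2 − rank ∂_3 = (5 − 5) − 0 = 0, and there is no ∂_3, so H_2 ≅ 0.

As a check, the Euler characteristic is 5 − 10 + 5 = 0, which agrees with 1 − 1 + 0 = 0.
(K is a triangulation of the Möbius band.)

H_0 = Z,  H_1 = Z,  H_2 = 0.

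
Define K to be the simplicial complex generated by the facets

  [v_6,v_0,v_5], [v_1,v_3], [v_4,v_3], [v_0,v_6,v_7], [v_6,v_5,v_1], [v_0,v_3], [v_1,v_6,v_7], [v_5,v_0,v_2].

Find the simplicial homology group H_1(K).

H_1 = Z.

Order the vertices as v_0 < v_1 < v_2 < v_3 < v_4 < v_5 < v_6 < v_7. Listing each simplex with vertices in this order, K has dimension 2 with simplices:

  0-simplices (8): [v_0], [v_1], [v_2], [v_3], [v_4], [v_5], [v_6], [v_7]
  1-simplices (13): [v_0,v_2], [v_0,v_3], [v_0,v_5], [v_0,v_6], [v_0,v_7], [v_1,v_3], [v_1,v_5], [v_1,v_6], [v_1,v_7], [v_2,v_5], [v_3,v_4], [v_5,v_6], [v_6,v_7]
  2-simplices (5): [v_0,v_2,v_5], [v_0,v_5,v_6], [v_0,v_6,v_7], [v_1,v_5,v_6], [v_1,v_6,v_7]

giving chain groups C_0 ≅ Z^8, C_1 ≅ Z^13, C_2 ≅ Z^5.

Boundary ∂_1: C_1 → C_0 is given by ∂[p,q] = [q] − [p]. For instance
  ∂[v_0,v_5] = [v_5] − [v_0].
As a 8×13 matrix over Z this has rank 7, with invariant factors (1,1,1,1,1,1,1).

The boundary map ∂_2: C_2 → C_1 maps a triangle to the signed sum of its edges. For instance
  ∂[v_0,v_2,v_5] = [v_2,v_5] − [v_0,v_5] + [v_0,v_2],
  ∂[v_1,v_5,v_6] = [v_5,v_6] − [v_1,v_6] + [v_1,v_5].
The 13×5 boundary matrix has rank 5 and Smith normal form diag(1,1,1,1,1).

Reading off H_k = ker ∂_k / im ∂_{k+1}:

  H_1: rank ker ∂_1 − rank ∂_2 = (13 − 7) − 5 = 1, and the invariant factors of ∂_2 are all 1, so H_1 = Z.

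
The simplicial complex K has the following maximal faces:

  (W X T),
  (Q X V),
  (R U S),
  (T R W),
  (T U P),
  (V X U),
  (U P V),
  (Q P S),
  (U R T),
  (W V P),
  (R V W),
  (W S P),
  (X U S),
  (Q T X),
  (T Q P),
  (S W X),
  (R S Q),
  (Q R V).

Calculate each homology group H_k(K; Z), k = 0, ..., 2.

H_0 = Z,  H_1 = Z^2,  H_2 = Z.

We work with the vertex ordering P < Q < R < S < T < U < V < W < X. The simplices of K, each written with vertices in increasing order, are:

  0-simplices (9): P, Q, R, S, T, U, V, W, X
  1-simplices (27): PQ, PS, PT, PU, PV, PW, QR, QS, QT, QV, QX, RS, RT, RU, RV, RW, SU, SW, SX, TU, TW, TX, UV, UX, VW, VX, WX
  2-simplices (18): PQS, PQT, PSW, PTU, PUV, PVW, QRS, QRV, QTX, QVX, RSU, RTU, RTW, RVW, SUX, SWX, TWX, UVX

Hence C_0 ≅ Z^9, C_1 ≅ Z^27, C_2 ≅ Z^18.

∂_1: C_1 → C_0 is given by ∂[p,q] = [q] − [p]. For instance
  ∂SX = X − S.
This gives a 9×27 integer matrix of rank 8; reducing to Smith normal form yields diagonal entries (1,1,1,1,1,1,1,1).

The boundary map ∂_2: C_2 → C_1 maps a triangle to the signed sum of its edges. For instance
  ∂QRS = RS − QS + QR,
  ∂QRV = RV − QV + QR.
As a 27×18 matrix over Z this has rank 17, with invariant factors (1,1,1,1,1,1,1,1,1,1,1,1,1,1,1,1,1).

Computing H_k = (kernel of ∂_k) / (image of ∂_{k+1}):

  H_0: rank C_0 − rank ∂_1 = 9 − 8 = 1, and the invariant factors of ∂_1 are all 1, so H_0 = Z.
  H_1: rank ker ∂_1 − rank ∂_2 = (27 − 8) − 17 = 2, and the invariant factors of ∂_2 are all 1, so H_1 = Z^2.
  H_2: rank ker ∂_2 − rank ∂_3 = (18 − 17) − 0 = 1, and there is no ∂_3, so H_2 = Z.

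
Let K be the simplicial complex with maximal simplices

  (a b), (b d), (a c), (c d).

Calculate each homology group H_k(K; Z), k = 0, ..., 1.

Fix the vertex order a < b < c < d and write every simplex with vertices in increasing order. Then dim K = 1 and the simplices of K are:

  0-simplices (4): a, b, c, d
  1-simplices (4): ab, ac, bd, cd

so the chain groups are C_0 ≅ Z^4, C_1 ≅ Z^4.

∂_1: C_1 → C_0 sends each edge [p,q] (with p < q) to q − p.
This gives a 4×4 integer matrix of rank 3; reducing to Smith normal form yields diagonal entries (1,1,1).

Reading off H_k = ker ∂_k / im ∂_{k+1}:

  H_0: rank C_0 − rank ∂_1 = 4 − 3 = 1, and the invariant factors of ∂_1 are all 1, so H_0 = Z.
  H_1: rank ker ∂_1 − rank ∂_2 = (4 − 3) − 0 = 1, and there is no ∂_2, so H_1 = Z.

H_0 = Z,  H_1 = Z.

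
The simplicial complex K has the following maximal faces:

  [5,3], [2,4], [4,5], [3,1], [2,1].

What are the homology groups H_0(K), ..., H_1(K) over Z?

Take the total order 1 < 2 < 3 < 4 < 5 on the vertex set. Then K (dimension 1) consists of the simplices:

  0-simplices (5): [1], [2], [3], [4], [5]
  1-simplices (5): [1,2], [1,3], [2,4], [3,5], [4,5]

so the chain groups are C_0 ≅ Z^5, C_1 ≅ Z^5.

∂_1: C_1 → C_0 is given by ∂[p,q] = [q] − [p]. For instance
  ∂[3,5] = [5] − [3].
This gives a 5×5 integer matrix of rank 4; reducing to Smith normal form yields diagonal entries (1,1,1,1).

Now H_k = ker ∂_k / im ∂_{k+1}, so:

  H_0: rank C_0 − rank ∂_1 = 5 − 4 = 1, and the invariant factors of ∂_1 are all 1, so H_0 ≅ Z.
  H_1: rank ker ∂_1 − rank ∂_2 = (5 − 4) − 0 = 1, and there is no ∂_2, so H_1 ≅ Z.

As a check, the Euler characteristic is 5 − 5 = 0, which agrees with 1 − 1 = 0.

H_0 ≅ Z,  H_1 ≅ Z.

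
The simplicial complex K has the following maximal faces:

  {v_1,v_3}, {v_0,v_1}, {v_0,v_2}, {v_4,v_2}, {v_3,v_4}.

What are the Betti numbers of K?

b_0 = 1, b_1 = 1.

We work with the vertex ordering v_0 < v_1 < v_2 < v_3 < v_4. The simplices of K, each written with vertices in increasing order, are:

  0-simplices (5): [v_0], [v_1], [v_2], [v_3], [v_4]
  1-simplices (5): [v_0,v_1], [v_0,v_2], [v_1,v_3], [v_2,v_4], [v_3,v_4]

giving chain groups C_0 ≅ Z^5, C_1 ≅ Z^5.

∂_1: C_1 → C_0 maps an edge to its endpoints' difference, ∂[p,q] = q − p. For instance
  ∂[v_1,v_3] = [v_3] − [v_1].
As a 5×5 matrix over Z this has rank 4, with invariant factors (1,1,1,1).

Now H_k = ker ∂_k / im ∂_{k+1}, so:

  H_0: rank C_0 − rank ∂_1 = 5 − 4 = 1, and the invariant factors of ∂_1 are all 1, so H_0 = Z.
  H_1: rank ker ∂_1 − rank ∂_2 = (5 − 4) − 0 = 1, and there is no ∂_2, so H_1 = Z.

Hence the Betti numbers are b_0 = 1, b_1 = 1.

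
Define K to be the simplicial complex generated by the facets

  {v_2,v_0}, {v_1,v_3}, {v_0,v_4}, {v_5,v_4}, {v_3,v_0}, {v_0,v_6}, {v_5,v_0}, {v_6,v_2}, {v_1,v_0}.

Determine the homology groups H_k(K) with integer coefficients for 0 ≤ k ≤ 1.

H_0 ≅ Z,  H_1 ≅ Z^3.

We work with the vertex ordering v_0 < v_1 < v_2 < v_3 < v_4 < v_5 < v_6. The simplices of K, each written with vertices in increasing order, are:

  0-simplices (7): [v_0], [v_1], [v_2], [v_3], [v_4], [v_5], [v_6]
  1-simplices (9): [v_0,v_1], [v_0,v_2], [v_0,v_3], [v_0,v_4], [v_0,v_5], [v_0,v_6], [v_1,v_3], [v_2,v_6], [v_4,v_5]

Hence C_0 ≅ Z^7, C_1 ≅ Z^9.

Boundary ∂_1: C_1 → C_0 sends each edge [p,q] (with p < q) to q − p. For instance
  ∂[v_4,v_5] = [v_5] − [v_4].
This gives a 7×9 integer matrix of rank 6; reducing to Smith normal form yields diagonal entries (1,1,1,1,1,1).

Computing H_k = (kernel of ∂_k) / (image of ∂_{k+1}):

  H_0: rank C_0 − rank ∂_1 = 7 − 6 = 1, and the invariant factors of ∂_1 are all 1, so H_0 ≅ Z.
  H_1: rank ker ∂_1 − rank ∂_2 = (9 − 6) − 0 = 3, and there is no ∂_2, so H_1 ≅ Z^3.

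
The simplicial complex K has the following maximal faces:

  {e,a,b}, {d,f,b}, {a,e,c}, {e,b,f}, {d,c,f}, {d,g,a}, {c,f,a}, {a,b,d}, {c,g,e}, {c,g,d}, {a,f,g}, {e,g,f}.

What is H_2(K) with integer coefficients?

Order the vertices as a < b < c < d < e < f < g. Listing each simplex with vertices in this order, K has dimension 2 with simplices:

  0-simplices (7): a, b, c, d, e, f, g
  1-simplices (18): ab, ac, ad, ae, af, ag, bd, be, bf, cd, ce, cf, cg, df, dg, ef, eg, fg
  2-simplices (12): abd, abe, ace, acf, adg, afg, bdf, bef, cdf, cdg, ceg, efg

Hence C_0 ≅ Z^7, C_1 ≅ Z^18, C_2 ≅ Z^12.

∂_1: C_1 → C_0 is given by ∂[p,q] = [q] − [p]. For instance
  ∂af = f − a.
As a 7×18 matrix over Z this has rank 6, with invariant factors (1,1,1,1,1,1).

∂_2: C_2 → C_1 acts by ∂[p,q,r] = [q,r] − [p,r] + [p,q]. For instance
  ∂abd = bd − ad + ab,
  ∂acf = cf − af + ac.
This gives a 18×12 integer matrix of rank 12; reducing to Smith normal form yields diagonal entries (1,1,1,1,1,1,1,1,1,1,1,2).

Now H_k = ker ∂_k / im ∂_{k+1}, so:

  H_2: rank ker ∂_2 − rank ∂_3 = (12 − 12) − 0 = 0, and there is no ∂_3, so H_2 ≅ 0.

H_2 = 0.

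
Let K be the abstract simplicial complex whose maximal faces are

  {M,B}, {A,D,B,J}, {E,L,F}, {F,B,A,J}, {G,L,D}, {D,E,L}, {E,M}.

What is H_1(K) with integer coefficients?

H_1 = Z^2.

We work with the vertex ordering A < B < D < E < F < G < J < L < M. The simplices of K, each written with vertices in increasing order, are:

  0-simplices (9): A, B, D, E, F, G, J, L, M
  1-simplices (18): AB, AD, AF, AJ, BD, BF, BJ, BM, DE, DG, DJ, DL, EF, EL, EM, FJ, FL, GL
  2-simplices (10): ABD, ABF, ABJ, ADJ, AFJ, BDJ, BFJ, DEL, DGL, EFL
  3-simplices (2): ABDJ, ABFJ

so the chain groups are C_0 ≅ Z^9, C_1 ≅ Z^18, C_2 ≅ Z^10, C_3 ≅ Z^2.

The boundary map ∂_1: C_1 → C_0 maps an edge to its endpoints' difference, ∂[p,q] = q − p. For instance
  ∂AJ = J − A.
The resulting 9×18 matrix has rank 8, and its Smith normal form has invariant factors (1,1,1,1,1,1,1,1).

∂_2: C_2 → C_1 sends each 2-simplex [p,q,r] to [q,r] − [p,r] + [p,q]. For instance
  ∂BFJ = FJ − BJ + BF,
  ∂EFL = FL − EL + EF.
The resulting 18×10 matrix has rank 8, and its Smith normal form has invariant factors (1,1,1,1,1,1,1,1).

The boundary map ∂_3: C_3 → C_2 sends each 3-simplex σ to the alternating sum Σ_i (−1)^i (σ with its i-th vertex removed). For instance
  ∂ABFJ = BFJ − AFJ + ABJ − ABF,
  ∂ABDJ = BDJ − ADJ + ABJ − ABD.
As a 10×2 matrix over Z this has rank 2, with invariant factors (1,1).

Now H_k = ker ∂_k / im ∂_{k+1}, so:

  H_1: rank ker ∂_1 − rank ∂_2 = (18 − 8) − 8 = 2, and the invariant factors of ∂_2 are all 1, so H_1 ≅ Z^2.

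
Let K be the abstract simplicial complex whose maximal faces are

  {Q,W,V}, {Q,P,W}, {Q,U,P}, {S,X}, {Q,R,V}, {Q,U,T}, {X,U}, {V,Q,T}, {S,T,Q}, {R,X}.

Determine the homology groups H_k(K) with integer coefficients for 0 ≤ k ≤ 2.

Take the total order P < Q < R < S < T < U < V < W < X on the vertex set. Then K (dimension 2) consists of the simplices:

  0-simplices (9): P, Q, R, S, T, U, V, W, X
  1-simplices (17): PQ, PU, PW, QR, QS, QT, QU, QV, QW, RV, RX, ST, SX, TU, TV, UX, VW
  2-simplices (7): PQU, PQW, QRV, QST, QTU, QTV, QVW

giving chain groups C_0 ≅ Z^9, C_1 ≅ Z^17, C_2 ≅ Z^7.

Boundary ∂_1: C_1 → C_0 sends each edge [p,q] (with p < q) to q − p. For instance
  ∂PQ = Q − P.
As a 9×17 matrix over Z this has rank 8, with invariant factors (1,1,1,1,1,1,1,1).

The boundary map ∂_2: C_2 → C_1 sends each 2-simplex [p,q,r] to [q,r] − [p,r] + [p,q]. For instance
  ∂QVW = VW − QW + QV,
  ∂PQW = QW − PW + PQ.
The resulting 17×7 matrix has rank 7, and its Smith normal form has invariant factors (1,1,1,1,1,1,1).

Computing H_k = (kernel of ∂_k) / (image of ∂_{k+1}):

  H_0: rank C_0 − rank ∂_1 = 9 − 8 = 1, and the invariant factors of ∂_1 are all 1, so H_0 = Z.
  H_1: rank ker ∂_1 − rank ∂_2 = (17 − 8) − 7 = 2, and the invariant factors of ∂_2 are all 1, so H_1 = Z^2.
  H_2: rank ker ∂_2 − rank ∂_3 = (7 − 7) − 0 = 0, and there is no ∂_3, so H_2 = 0.

H_0 = Z,  H_1 = Z^2,  H_2 = 0.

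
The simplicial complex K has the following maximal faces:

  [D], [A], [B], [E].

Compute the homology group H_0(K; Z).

H_0 ≅ Z^4.

Fix the vertex order A < B < D < E and write every simplex with vertices in increasing order. Then dim K = 0 and the simplices of K are:

  0-simplices (4): A, B, D, E

so the chain groups are C_0 ≅ Z^4.

Now H_k = ker ∂_k / im ∂_{k+1}, so:

  H_0: rank C_0 − rank ∂_1 = 4 − 0 = 4, and there is no ∂_1, so H_0 = Z^4.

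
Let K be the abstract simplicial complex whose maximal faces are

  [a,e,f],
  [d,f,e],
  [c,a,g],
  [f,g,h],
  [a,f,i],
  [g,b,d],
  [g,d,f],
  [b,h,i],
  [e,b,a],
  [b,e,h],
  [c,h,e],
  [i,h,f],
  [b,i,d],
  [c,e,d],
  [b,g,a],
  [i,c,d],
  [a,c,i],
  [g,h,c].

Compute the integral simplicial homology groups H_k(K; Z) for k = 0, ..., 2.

K has 9 vertices, 27 edges, 18 triangles.
rank ∂_0 = 0, rank ∂_1 = 8 ⇒ b_0 = 9 − 0 − 8 = 1; all invariant factors of ∂_1 are 1 so no torsion. So H_0 ≅ Z.
rank ∂_1 = 8, rank ∂_2 = 17 ⇒ b_1 = 27 − 8 − 17 = 2; all invariant factors of ∂_2 are 1 so no torsion. So H_1 ≅ Z^2.
rank ∂_2 = 17, rank ∂_3 = 0 ⇒ b_2 = 18 − 17 − 0 = 1. So H_2 ≅ Z.

H_0 = Z,  H_1 = Z^2,  H_2 = Z.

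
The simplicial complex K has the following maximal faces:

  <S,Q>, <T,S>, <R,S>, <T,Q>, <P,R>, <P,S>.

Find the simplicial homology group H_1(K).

H_1 = Z^2.

Fix the vertex order P < Q < R < S < T and write every simplex with vertices in increasing order. Then dim K = 1 and the simplices of K are:

  0-simplices (5): P, Q, R, S, T
  1-simplices (6): PR, PS, QS, QT, RS, ST

giving chain groups C_0 ≅ Z^5, C_1 ≅ Z^6.

Boundary ∂_1: C_1 → C_0 maps an edge to its endpoints' difference, ∂[p,q] = q − p.
The 5×6 boundary matrix has rank 4 and Smith normal form diag(1,1,1,1).

Reading off H_k = ker ∂_k / im ∂_{k+1}:

  H_1: rank ker ∂_1 − rank ∂_2 = (6 − 4) − 0 = 2, and there is no ∂_2, so H_1 ≅ Z^2.

(K is a triangulation of a wedge of 2 circles.)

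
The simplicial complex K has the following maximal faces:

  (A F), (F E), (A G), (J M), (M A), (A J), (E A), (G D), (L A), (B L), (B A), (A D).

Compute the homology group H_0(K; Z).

Order the vertices as A < B < D < E < F < G < J < L < M. Listing each simplex with vertices in this order, K has dimension 1 with simplices:

  0-simplices (9): A, B, D, E, F, G, J, L, M
  1-simplices (12): AB, AD, AE, AF, AG, AJ, AL, AM, BL, DG, EF, JM

so the chain groups are C_0 ≅ Z^9, C_1 ≅ Z^12.

∂_1: C_1 → C_0 maps an edge to its endpoints' difference, ∂[p,q] = q − p. For instance
  ∂BL = L − B.
As a 9×12 matrix over Z this has rank 8, with invariant factors (1,1,1,1,1,1,1,1).

Computing H_k = (kernel of ∂_k) / (image of ∂_{k+1}):

  H_0: rank C_0 − rank ∂_1 = 9 − 8 = 1, and the invariant factors of ∂_1 are all 1, so H_0 = Z.

H_0 ≅ Z.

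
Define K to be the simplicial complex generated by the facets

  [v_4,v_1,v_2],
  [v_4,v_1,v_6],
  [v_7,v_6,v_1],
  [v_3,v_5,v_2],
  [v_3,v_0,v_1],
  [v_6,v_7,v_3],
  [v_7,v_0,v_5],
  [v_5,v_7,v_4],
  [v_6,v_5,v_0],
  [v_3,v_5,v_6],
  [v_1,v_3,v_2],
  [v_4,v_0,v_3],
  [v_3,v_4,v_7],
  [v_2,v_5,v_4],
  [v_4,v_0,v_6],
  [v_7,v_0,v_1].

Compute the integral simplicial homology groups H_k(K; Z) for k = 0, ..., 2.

Order the vertices as v_0 < v_1 < v_2 < v_3 < v_4 < v_5 < v_6 < v_7. Listing each simplex with vertices in this order, K has dimension 2 with simplices:

  0-simplices (8): [v_0], [v_1], [v_2], [v_3], [v_4], [v_5], [v_6], [v_7]
  1-simplices (24): (24 of them)
  2-simplices (16): (16 of them)

Hence C_0 ≅ Z^8, C_1 ≅ Z^24, C_2 ≅ Z^16.

Boundary ∂_1: C_1 → C_0 sends each edge [p,q] (with p < q) to q − p. For instance
  ∂[v_3,v_6] = [v_6] − [v_3].
The resulting 8×24 matrix has rank 7, and its Smith normal form has invariant factors (1,1,1,1,1,1,1).

The boundary map ∂_2: C_2 → C_1 sends each 2-simplex [p,q,r] to [q,r] − [p,r] + [p,q]. For instance
  ∂[v_3,v_6,v_7] = [v_6,v_7] − [v_3,v_7] + [v_3,v_6],
  ∂[v_3,v_5,v_6] = [v_5,v_6] − [v_3,v_6] + [v_3,v_5].
As a 24×16 matrix over Z this has rank 15, with invariant factors (1,1,1,1,1,1,1,1,1,1,1,1,1,1,1).

Computing H_k = (kernel of ∂_k) / (image of ∂_{k+1}):

  H_0: rank C_0 − rank ∂_1 = 8 − 7 = 1, and the invariant factors of ∂_1 are all 1, so H_0 ≅ Z.
  H_1: rank ker ∂_1 − rank ∂_2 = (24 − 7) − 15 = 2, and the invariant factors of ∂_2 are all 1, so H_1 ≅ Z^2.
  H_2: rank ker ∂_2 − rank ∂_3 = (16 − 15) − 0 = 1, and there is no ∂_3, so H_2 ≅ Z.

H_0 = Z,  H_1 = Z^2,  H_2 = Z.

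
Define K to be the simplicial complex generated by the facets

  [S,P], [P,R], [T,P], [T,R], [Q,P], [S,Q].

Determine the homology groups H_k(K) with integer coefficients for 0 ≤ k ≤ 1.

H_0 ≅ Z,  H_1 ≅ Z^2.

K has 5 vertices, 6 edges.
rank ∂_0 = 0, rank ∂_1 = 4 ⇒ b_0 = 5 − 0 − 4 = 1; all invariant factors of ∂_1 are 1 so no torsion. So H_0 ≅ Z.
rank ∂_1 = 4, rank ∂_2 = 0 ⇒ b_1 = 6 − 4 − 0 = 2. So H_1 ≅ Z^2.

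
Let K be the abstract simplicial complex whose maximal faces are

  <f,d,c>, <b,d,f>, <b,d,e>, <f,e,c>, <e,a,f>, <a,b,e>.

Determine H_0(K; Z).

Order the vertices as a < b < c < d < e < f. Listing each simplex with vertices in this order, K has dimension 2 with simplices:

  0-simplices (6): a, b, c, d, e, f
  1-simplices (12): ab, ae, af, bd, be, bf, cd, ce, cf, de, df, ef
  2-simplices (6): abe, aef, bde, bdf, cdf, cef

Hence C_0 ≅ Z^6, C_1 ≅ Z^12, C_2 ≅ Z^6.

∂_1: C_1 → C_0 sends each edge [p,q] (with p < q) to q − p. For instance
  ∂bf = f − b.
This gives a 6×12 integer matrix of rank 5; reducing to Smith normal form yields diagonal entries (1,1,1,1,1).

The boundary map ∂_2: C_2 → C_1 sends each 2-simplex [p,q,r] to [q,r] − [p,r] + [p,q]. For instance
  ∂aef = ef − af + ae,
  ∂cdf = df − cf + cd.
The 12×6 boundary matrix has rank 6 and Smith normal form diag(1,1,1,1,1,1).

Reading off H_k = ker ∂_k / im ∂_{k+1}:

  H_0: rank C_0 − rank ∂_1 = 6 − 5 = 1, and the invariant factors of ∂_1 are all 1, so H_0 = Z.

H_0 ≅ Z.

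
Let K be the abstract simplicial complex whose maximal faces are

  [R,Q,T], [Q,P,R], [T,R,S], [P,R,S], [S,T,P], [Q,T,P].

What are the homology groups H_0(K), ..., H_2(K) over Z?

H_0 = Z,  H_1 = 0,  H_2 = Z.

K has 5 vertices, 9 edges, 6 triangles.
rank ∂_0 = 0, rank ∂_1 = 4 ⇒ b_0 = 5 − 0 − 4 = 1; all invariant factors of ∂_1 are 1 so no torsion. So H_0 = Z.
rank ∂_1 = 4, rank ∂_2 = 5 ⇒ b_1 = 9 − 4 − 5 = 0; all invariant factors of ∂_2 are 1 so no torsion. So H_1 = 0.
rank ∂_2 = 5, rank ∂_3 = 0 ⇒ b_2 = 6 − 5 − 0 = 1. So H_2 = Z.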